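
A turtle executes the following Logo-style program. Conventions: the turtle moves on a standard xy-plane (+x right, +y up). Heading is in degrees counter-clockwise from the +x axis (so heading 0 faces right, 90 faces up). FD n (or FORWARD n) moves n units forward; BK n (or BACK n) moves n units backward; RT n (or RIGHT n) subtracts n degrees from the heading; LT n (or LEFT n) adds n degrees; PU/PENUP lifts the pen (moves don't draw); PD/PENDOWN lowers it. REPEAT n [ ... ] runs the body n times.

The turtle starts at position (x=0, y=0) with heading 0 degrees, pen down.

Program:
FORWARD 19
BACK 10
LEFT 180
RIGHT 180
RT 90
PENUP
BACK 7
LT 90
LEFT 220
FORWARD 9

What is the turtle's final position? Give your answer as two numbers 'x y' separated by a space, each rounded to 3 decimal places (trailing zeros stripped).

Answer: 2.106 1.215

Derivation:
Executing turtle program step by step:
Start: pos=(0,0), heading=0, pen down
FD 19: (0,0) -> (19,0) [heading=0, draw]
BK 10: (19,0) -> (9,0) [heading=0, draw]
LT 180: heading 0 -> 180
RT 180: heading 180 -> 0
RT 90: heading 0 -> 270
PU: pen up
BK 7: (9,0) -> (9,7) [heading=270, move]
LT 90: heading 270 -> 0
LT 220: heading 0 -> 220
FD 9: (9,7) -> (2.106,1.215) [heading=220, move]
Final: pos=(2.106,1.215), heading=220, 2 segment(s) drawn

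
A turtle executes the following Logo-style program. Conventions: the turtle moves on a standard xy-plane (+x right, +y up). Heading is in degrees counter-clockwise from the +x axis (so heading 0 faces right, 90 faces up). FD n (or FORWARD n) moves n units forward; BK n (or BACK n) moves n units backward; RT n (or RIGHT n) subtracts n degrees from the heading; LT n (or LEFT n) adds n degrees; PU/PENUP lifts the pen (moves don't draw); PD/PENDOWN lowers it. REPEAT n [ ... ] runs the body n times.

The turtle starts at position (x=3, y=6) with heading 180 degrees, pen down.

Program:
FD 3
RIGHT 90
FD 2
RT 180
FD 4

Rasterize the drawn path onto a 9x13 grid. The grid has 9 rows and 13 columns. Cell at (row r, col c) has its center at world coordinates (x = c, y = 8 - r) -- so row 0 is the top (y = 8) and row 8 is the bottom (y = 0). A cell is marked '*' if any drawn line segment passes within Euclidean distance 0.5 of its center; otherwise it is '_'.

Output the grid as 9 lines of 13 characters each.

Answer: *____________
*____________
****_________
*____________
*____________
_____________
_____________
_____________
_____________

Derivation:
Segment 0: (3,6) -> (0,6)
Segment 1: (0,6) -> (0,8)
Segment 2: (0,8) -> (0,4)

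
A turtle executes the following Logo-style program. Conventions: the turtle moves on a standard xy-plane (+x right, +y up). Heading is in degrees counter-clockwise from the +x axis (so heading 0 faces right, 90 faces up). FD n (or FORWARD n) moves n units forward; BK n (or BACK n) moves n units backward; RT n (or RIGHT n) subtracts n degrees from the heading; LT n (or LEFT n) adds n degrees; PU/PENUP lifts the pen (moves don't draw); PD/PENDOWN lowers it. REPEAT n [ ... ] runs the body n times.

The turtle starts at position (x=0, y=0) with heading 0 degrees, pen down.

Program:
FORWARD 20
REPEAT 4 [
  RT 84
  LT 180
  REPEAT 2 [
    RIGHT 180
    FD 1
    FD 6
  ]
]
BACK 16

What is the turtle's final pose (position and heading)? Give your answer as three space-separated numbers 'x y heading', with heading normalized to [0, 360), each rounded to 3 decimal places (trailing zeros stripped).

Answer: 5.383 -6.508 24

Derivation:
Executing turtle program step by step:
Start: pos=(0,0), heading=0, pen down
FD 20: (0,0) -> (20,0) [heading=0, draw]
REPEAT 4 [
  -- iteration 1/4 --
  RT 84: heading 0 -> 276
  LT 180: heading 276 -> 96
  REPEAT 2 [
    -- iteration 1/2 --
    RT 180: heading 96 -> 276
    FD 1: (20,0) -> (20.105,-0.995) [heading=276, draw]
    FD 6: (20.105,-0.995) -> (20.732,-6.962) [heading=276, draw]
    -- iteration 2/2 --
    RT 180: heading 276 -> 96
    FD 1: (20.732,-6.962) -> (20.627,-5.967) [heading=96, draw]
    FD 6: (20.627,-5.967) -> (20,0) [heading=96, draw]
  ]
  -- iteration 2/4 --
  RT 84: heading 96 -> 12
  LT 180: heading 12 -> 192
  REPEAT 2 [
    -- iteration 1/2 --
    RT 180: heading 192 -> 12
    FD 1: (20,0) -> (20.978,0.208) [heading=12, draw]
    FD 6: (20.978,0.208) -> (26.847,1.455) [heading=12, draw]
    -- iteration 2/2 --
    RT 180: heading 12 -> 192
    FD 1: (26.847,1.455) -> (25.869,1.247) [heading=192, draw]
    FD 6: (25.869,1.247) -> (20,0) [heading=192, draw]
  ]
  -- iteration 3/4 --
  RT 84: heading 192 -> 108
  LT 180: heading 108 -> 288
  REPEAT 2 [
    -- iteration 1/2 --
    RT 180: heading 288 -> 108
    FD 1: (20,0) -> (19.691,0.951) [heading=108, draw]
    FD 6: (19.691,0.951) -> (17.837,6.657) [heading=108, draw]
    -- iteration 2/2 --
    RT 180: heading 108 -> 288
    FD 1: (17.837,6.657) -> (18.146,5.706) [heading=288, draw]
    FD 6: (18.146,5.706) -> (20,0) [heading=288, draw]
  ]
  -- iteration 4/4 --
  RT 84: heading 288 -> 204
  LT 180: heading 204 -> 24
  REPEAT 2 [
    -- iteration 1/2 --
    RT 180: heading 24 -> 204
    FD 1: (20,0) -> (19.086,-0.407) [heading=204, draw]
    FD 6: (19.086,-0.407) -> (13.605,-2.847) [heading=204, draw]
    -- iteration 2/2 --
    RT 180: heading 204 -> 24
    FD 1: (13.605,-2.847) -> (14.519,-2.44) [heading=24, draw]
    FD 6: (14.519,-2.44) -> (20,0) [heading=24, draw]
  ]
]
BK 16: (20,0) -> (5.383,-6.508) [heading=24, draw]
Final: pos=(5.383,-6.508), heading=24, 18 segment(s) drawn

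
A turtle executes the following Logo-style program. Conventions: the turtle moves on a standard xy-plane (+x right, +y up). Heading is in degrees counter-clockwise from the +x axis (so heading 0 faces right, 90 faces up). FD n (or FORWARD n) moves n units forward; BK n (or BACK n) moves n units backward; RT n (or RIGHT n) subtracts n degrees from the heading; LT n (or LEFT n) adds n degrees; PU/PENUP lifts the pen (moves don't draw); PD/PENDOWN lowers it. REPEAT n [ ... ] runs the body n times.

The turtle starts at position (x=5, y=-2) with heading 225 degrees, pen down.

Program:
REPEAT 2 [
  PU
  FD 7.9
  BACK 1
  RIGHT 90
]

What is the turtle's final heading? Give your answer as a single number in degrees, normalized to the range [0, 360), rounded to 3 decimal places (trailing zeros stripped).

Executing turtle program step by step:
Start: pos=(5,-2), heading=225, pen down
REPEAT 2 [
  -- iteration 1/2 --
  PU: pen up
  FD 7.9: (5,-2) -> (-0.586,-7.586) [heading=225, move]
  BK 1: (-0.586,-7.586) -> (0.121,-6.879) [heading=225, move]
  RT 90: heading 225 -> 135
  -- iteration 2/2 --
  PU: pen up
  FD 7.9: (0.121,-6.879) -> (-5.465,-1.293) [heading=135, move]
  BK 1: (-5.465,-1.293) -> (-4.758,-2) [heading=135, move]
  RT 90: heading 135 -> 45
]
Final: pos=(-4.758,-2), heading=45, 0 segment(s) drawn

Answer: 45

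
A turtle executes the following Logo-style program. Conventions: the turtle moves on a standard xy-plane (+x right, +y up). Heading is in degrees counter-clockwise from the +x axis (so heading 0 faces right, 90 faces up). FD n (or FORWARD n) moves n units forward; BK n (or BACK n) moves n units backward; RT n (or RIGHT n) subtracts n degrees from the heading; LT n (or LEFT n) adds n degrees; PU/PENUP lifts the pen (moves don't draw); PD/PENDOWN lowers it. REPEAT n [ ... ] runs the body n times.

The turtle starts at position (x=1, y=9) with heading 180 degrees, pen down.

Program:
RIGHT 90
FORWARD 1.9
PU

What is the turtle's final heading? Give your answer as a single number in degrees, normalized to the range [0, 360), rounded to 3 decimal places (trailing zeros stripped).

Executing turtle program step by step:
Start: pos=(1,9), heading=180, pen down
RT 90: heading 180 -> 90
FD 1.9: (1,9) -> (1,10.9) [heading=90, draw]
PU: pen up
Final: pos=(1,10.9), heading=90, 1 segment(s) drawn

Answer: 90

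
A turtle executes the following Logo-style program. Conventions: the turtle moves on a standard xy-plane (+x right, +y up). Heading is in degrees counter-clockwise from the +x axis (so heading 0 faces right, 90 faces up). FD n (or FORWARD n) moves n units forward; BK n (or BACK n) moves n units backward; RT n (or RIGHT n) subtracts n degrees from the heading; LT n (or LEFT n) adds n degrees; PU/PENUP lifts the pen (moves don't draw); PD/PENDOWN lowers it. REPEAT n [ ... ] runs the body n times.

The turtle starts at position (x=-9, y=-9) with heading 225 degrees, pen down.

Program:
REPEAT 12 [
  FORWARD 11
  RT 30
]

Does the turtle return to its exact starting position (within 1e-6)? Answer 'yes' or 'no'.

Answer: yes

Derivation:
Executing turtle program step by step:
Start: pos=(-9,-9), heading=225, pen down
REPEAT 12 [
  -- iteration 1/12 --
  FD 11: (-9,-9) -> (-16.778,-16.778) [heading=225, draw]
  RT 30: heading 225 -> 195
  -- iteration 2/12 --
  FD 11: (-16.778,-16.778) -> (-27.403,-19.625) [heading=195, draw]
  RT 30: heading 195 -> 165
  -- iteration 3/12 --
  FD 11: (-27.403,-19.625) -> (-38.029,-16.778) [heading=165, draw]
  RT 30: heading 165 -> 135
  -- iteration 4/12 --
  FD 11: (-38.029,-16.778) -> (-45.807,-9) [heading=135, draw]
  RT 30: heading 135 -> 105
  -- iteration 5/12 --
  FD 11: (-45.807,-9) -> (-48.654,1.625) [heading=105, draw]
  RT 30: heading 105 -> 75
  -- iteration 6/12 --
  FD 11: (-48.654,1.625) -> (-45.807,12.25) [heading=75, draw]
  RT 30: heading 75 -> 45
  -- iteration 7/12 --
  FD 11: (-45.807,12.25) -> (-38.029,20.029) [heading=45, draw]
  RT 30: heading 45 -> 15
  -- iteration 8/12 --
  FD 11: (-38.029,20.029) -> (-27.403,22.876) [heading=15, draw]
  RT 30: heading 15 -> 345
  -- iteration 9/12 --
  FD 11: (-27.403,22.876) -> (-16.778,20.029) [heading=345, draw]
  RT 30: heading 345 -> 315
  -- iteration 10/12 --
  FD 11: (-16.778,20.029) -> (-9,12.25) [heading=315, draw]
  RT 30: heading 315 -> 285
  -- iteration 11/12 --
  FD 11: (-9,12.25) -> (-6.153,1.625) [heading=285, draw]
  RT 30: heading 285 -> 255
  -- iteration 12/12 --
  FD 11: (-6.153,1.625) -> (-9,-9) [heading=255, draw]
  RT 30: heading 255 -> 225
]
Final: pos=(-9,-9), heading=225, 12 segment(s) drawn

Start position: (-9, -9)
Final position: (-9, -9)
Distance = 0; < 1e-6 -> CLOSED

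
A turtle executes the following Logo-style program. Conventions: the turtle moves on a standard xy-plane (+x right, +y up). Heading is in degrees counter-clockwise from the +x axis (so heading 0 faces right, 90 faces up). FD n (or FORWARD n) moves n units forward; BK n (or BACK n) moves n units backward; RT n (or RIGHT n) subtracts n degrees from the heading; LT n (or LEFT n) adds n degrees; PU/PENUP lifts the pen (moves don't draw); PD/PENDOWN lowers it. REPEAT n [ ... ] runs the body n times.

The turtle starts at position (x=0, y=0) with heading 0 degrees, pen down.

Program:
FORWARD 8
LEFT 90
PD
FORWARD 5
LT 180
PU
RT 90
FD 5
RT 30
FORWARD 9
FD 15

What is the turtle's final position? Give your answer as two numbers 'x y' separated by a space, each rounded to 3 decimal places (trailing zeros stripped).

Answer: -17.785 17

Derivation:
Executing turtle program step by step:
Start: pos=(0,0), heading=0, pen down
FD 8: (0,0) -> (8,0) [heading=0, draw]
LT 90: heading 0 -> 90
PD: pen down
FD 5: (8,0) -> (8,5) [heading=90, draw]
LT 180: heading 90 -> 270
PU: pen up
RT 90: heading 270 -> 180
FD 5: (8,5) -> (3,5) [heading=180, move]
RT 30: heading 180 -> 150
FD 9: (3,5) -> (-4.794,9.5) [heading=150, move]
FD 15: (-4.794,9.5) -> (-17.785,17) [heading=150, move]
Final: pos=(-17.785,17), heading=150, 2 segment(s) drawn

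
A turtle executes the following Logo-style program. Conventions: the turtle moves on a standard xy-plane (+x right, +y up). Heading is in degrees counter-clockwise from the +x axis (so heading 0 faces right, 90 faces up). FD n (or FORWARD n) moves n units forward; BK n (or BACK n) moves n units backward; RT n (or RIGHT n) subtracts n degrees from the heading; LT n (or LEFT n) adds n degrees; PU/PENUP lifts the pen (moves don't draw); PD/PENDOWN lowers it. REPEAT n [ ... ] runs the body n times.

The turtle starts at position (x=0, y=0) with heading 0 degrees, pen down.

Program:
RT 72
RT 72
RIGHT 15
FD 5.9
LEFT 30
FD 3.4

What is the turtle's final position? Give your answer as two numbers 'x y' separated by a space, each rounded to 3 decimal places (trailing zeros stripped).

Executing turtle program step by step:
Start: pos=(0,0), heading=0, pen down
RT 72: heading 0 -> 288
RT 72: heading 288 -> 216
RT 15: heading 216 -> 201
FD 5.9: (0,0) -> (-5.508,-2.114) [heading=201, draw]
LT 30: heading 201 -> 231
FD 3.4: (-5.508,-2.114) -> (-7.648,-4.757) [heading=231, draw]
Final: pos=(-7.648,-4.757), heading=231, 2 segment(s) drawn

Answer: -7.648 -4.757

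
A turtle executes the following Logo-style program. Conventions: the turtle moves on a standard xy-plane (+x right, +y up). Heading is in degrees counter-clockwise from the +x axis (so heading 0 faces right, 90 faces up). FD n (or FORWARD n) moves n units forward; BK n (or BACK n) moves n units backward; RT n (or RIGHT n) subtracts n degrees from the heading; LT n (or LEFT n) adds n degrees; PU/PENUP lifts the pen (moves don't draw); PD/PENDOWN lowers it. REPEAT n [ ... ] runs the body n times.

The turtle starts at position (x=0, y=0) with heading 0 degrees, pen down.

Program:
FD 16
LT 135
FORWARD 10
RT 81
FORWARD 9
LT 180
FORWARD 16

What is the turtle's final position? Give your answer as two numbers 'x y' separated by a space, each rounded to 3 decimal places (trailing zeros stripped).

Answer: 4.814 1.408

Derivation:
Executing turtle program step by step:
Start: pos=(0,0), heading=0, pen down
FD 16: (0,0) -> (16,0) [heading=0, draw]
LT 135: heading 0 -> 135
FD 10: (16,0) -> (8.929,7.071) [heading=135, draw]
RT 81: heading 135 -> 54
FD 9: (8.929,7.071) -> (14.219,14.352) [heading=54, draw]
LT 180: heading 54 -> 234
FD 16: (14.219,14.352) -> (4.814,1.408) [heading=234, draw]
Final: pos=(4.814,1.408), heading=234, 4 segment(s) drawn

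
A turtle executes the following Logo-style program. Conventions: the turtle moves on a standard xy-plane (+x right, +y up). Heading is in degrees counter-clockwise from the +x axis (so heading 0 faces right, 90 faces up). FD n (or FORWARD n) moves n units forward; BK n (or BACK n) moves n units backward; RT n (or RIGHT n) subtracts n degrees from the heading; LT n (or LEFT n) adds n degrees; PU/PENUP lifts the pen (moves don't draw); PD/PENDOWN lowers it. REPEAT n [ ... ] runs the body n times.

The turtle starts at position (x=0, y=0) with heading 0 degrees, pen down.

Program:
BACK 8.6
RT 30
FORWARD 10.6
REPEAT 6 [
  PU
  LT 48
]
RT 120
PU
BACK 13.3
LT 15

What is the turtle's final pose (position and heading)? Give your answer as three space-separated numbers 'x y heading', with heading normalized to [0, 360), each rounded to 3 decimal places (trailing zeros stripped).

Executing turtle program step by step:
Start: pos=(0,0), heading=0, pen down
BK 8.6: (0,0) -> (-8.6,0) [heading=0, draw]
RT 30: heading 0 -> 330
FD 10.6: (-8.6,0) -> (0.58,-5.3) [heading=330, draw]
REPEAT 6 [
  -- iteration 1/6 --
  PU: pen up
  LT 48: heading 330 -> 18
  -- iteration 2/6 --
  PU: pen up
  LT 48: heading 18 -> 66
  -- iteration 3/6 --
  PU: pen up
  LT 48: heading 66 -> 114
  -- iteration 4/6 --
  PU: pen up
  LT 48: heading 114 -> 162
  -- iteration 5/6 --
  PU: pen up
  LT 48: heading 162 -> 210
  -- iteration 6/6 --
  PU: pen up
  LT 48: heading 210 -> 258
]
RT 120: heading 258 -> 138
PU: pen up
BK 13.3: (0.58,-5.3) -> (10.464,-14.199) [heading=138, move]
LT 15: heading 138 -> 153
Final: pos=(10.464,-14.199), heading=153, 2 segment(s) drawn

Answer: 10.464 -14.199 153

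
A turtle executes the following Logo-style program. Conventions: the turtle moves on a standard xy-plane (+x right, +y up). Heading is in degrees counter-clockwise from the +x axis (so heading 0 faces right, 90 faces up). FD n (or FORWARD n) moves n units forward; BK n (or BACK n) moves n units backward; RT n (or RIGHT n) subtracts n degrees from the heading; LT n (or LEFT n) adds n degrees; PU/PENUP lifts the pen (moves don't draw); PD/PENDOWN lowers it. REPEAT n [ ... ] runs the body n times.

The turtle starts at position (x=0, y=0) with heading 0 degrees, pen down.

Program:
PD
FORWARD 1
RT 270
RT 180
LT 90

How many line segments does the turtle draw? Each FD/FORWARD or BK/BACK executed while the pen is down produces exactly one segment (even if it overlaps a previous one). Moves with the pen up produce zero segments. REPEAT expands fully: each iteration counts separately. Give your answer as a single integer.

Answer: 1

Derivation:
Executing turtle program step by step:
Start: pos=(0,0), heading=0, pen down
PD: pen down
FD 1: (0,0) -> (1,0) [heading=0, draw]
RT 270: heading 0 -> 90
RT 180: heading 90 -> 270
LT 90: heading 270 -> 0
Final: pos=(1,0), heading=0, 1 segment(s) drawn
Segments drawn: 1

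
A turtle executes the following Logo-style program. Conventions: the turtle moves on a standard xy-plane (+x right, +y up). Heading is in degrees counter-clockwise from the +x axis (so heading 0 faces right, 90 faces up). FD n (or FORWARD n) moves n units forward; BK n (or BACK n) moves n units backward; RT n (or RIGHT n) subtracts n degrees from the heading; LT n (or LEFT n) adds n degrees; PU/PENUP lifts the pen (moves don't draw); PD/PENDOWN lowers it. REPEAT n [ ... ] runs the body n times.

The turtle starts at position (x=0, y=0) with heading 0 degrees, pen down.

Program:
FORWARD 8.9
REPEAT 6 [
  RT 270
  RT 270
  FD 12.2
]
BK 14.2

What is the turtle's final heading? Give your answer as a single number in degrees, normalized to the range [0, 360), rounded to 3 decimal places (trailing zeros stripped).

Answer: 0

Derivation:
Executing turtle program step by step:
Start: pos=(0,0), heading=0, pen down
FD 8.9: (0,0) -> (8.9,0) [heading=0, draw]
REPEAT 6 [
  -- iteration 1/6 --
  RT 270: heading 0 -> 90
  RT 270: heading 90 -> 180
  FD 12.2: (8.9,0) -> (-3.3,0) [heading=180, draw]
  -- iteration 2/6 --
  RT 270: heading 180 -> 270
  RT 270: heading 270 -> 0
  FD 12.2: (-3.3,0) -> (8.9,0) [heading=0, draw]
  -- iteration 3/6 --
  RT 270: heading 0 -> 90
  RT 270: heading 90 -> 180
  FD 12.2: (8.9,0) -> (-3.3,0) [heading=180, draw]
  -- iteration 4/6 --
  RT 270: heading 180 -> 270
  RT 270: heading 270 -> 0
  FD 12.2: (-3.3,0) -> (8.9,0) [heading=0, draw]
  -- iteration 5/6 --
  RT 270: heading 0 -> 90
  RT 270: heading 90 -> 180
  FD 12.2: (8.9,0) -> (-3.3,0) [heading=180, draw]
  -- iteration 6/6 --
  RT 270: heading 180 -> 270
  RT 270: heading 270 -> 0
  FD 12.2: (-3.3,0) -> (8.9,0) [heading=0, draw]
]
BK 14.2: (8.9,0) -> (-5.3,0) [heading=0, draw]
Final: pos=(-5.3,0), heading=0, 8 segment(s) drawn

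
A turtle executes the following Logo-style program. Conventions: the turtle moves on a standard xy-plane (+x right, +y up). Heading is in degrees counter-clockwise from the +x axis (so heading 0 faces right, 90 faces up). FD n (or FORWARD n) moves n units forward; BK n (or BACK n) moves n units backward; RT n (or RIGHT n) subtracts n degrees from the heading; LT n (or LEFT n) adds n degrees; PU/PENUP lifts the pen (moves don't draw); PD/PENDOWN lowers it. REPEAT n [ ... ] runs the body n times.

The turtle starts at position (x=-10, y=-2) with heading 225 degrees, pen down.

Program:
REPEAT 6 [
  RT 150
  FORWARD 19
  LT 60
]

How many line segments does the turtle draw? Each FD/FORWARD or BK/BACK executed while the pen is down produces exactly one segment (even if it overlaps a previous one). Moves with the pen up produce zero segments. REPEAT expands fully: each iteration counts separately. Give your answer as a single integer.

Answer: 6

Derivation:
Executing turtle program step by step:
Start: pos=(-10,-2), heading=225, pen down
REPEAT 6 [
  -- iteration 1/6 --
  RT 150: heading 225 -> 75
  FD 19: (-10,-2) -> (-5.082,16.353) [heading=75, draw]
  LT 60: heading 75 -> 135
  -- iteration 2/6 --
  RT 150: heading 135 -> 345
  FD 19: (-5.082,16.353) -> (13.27,11.435) [heading=345, draw]
  LT 60: heading 345 -> 45
  -- iteration 3/6 --
  RT 150: heading 45 -> 255
  FD 19: (13.27,11.435) -> (8.353,-6.918) [heading=255, draw]
  LT 60: heading 255 -> 315
  -- iteration 4/6 --
  RT 150: heading 315 -> 165
  FD 19: (8.353,-6.918) -> (-10,-2) [heading=165, draw]
  LT 60: heading 165 -> 225
  -- iteration 5/6 --
  RT 150: heading 225 -> 75
  FD 19: (-10,-2) -> (-5.082,16.353) [heading=75, draw]
  LT 60: heading 75 -> 135
  -- iteration 6/6 --
  RT 150: heading 135 -> 345
  FD 19: (-5.082,16.353) -> (13.27,11.435) [heading=345, draw]
  LT 60: heading 345 -> 45
]
Final: pos=(13.27,11.435), heading=45, 6 segment(s) drawn
Segments drawn: 6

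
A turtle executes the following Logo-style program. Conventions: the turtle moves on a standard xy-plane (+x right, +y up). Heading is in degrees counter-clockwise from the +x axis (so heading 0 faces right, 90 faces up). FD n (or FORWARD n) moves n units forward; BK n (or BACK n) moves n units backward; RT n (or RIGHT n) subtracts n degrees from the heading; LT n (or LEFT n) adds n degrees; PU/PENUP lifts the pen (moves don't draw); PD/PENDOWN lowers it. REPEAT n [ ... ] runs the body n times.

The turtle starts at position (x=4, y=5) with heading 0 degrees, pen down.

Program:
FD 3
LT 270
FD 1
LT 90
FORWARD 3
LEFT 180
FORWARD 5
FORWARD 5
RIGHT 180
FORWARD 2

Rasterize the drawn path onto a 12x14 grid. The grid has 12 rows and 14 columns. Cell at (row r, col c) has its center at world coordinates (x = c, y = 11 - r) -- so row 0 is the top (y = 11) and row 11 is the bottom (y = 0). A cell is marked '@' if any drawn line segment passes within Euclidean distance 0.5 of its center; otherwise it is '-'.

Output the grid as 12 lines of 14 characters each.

Answer: --------------
--------------
--------------
--------------
--------------
--------------
----@@@@------
@@@@@@@@@@@---
--------------
--------------
--------------
--------------

Derivation:
Segment 0: (4,5) -> (7,5)
Segment 1: (7,5) -> (7,4)
Segment 2: (7,4) -> (10,4)
Segment 3: (10,4) -> (5,4)
Segment 4: (5,4) -> (0,4)
Segment 5: (0,4) -> (2,4)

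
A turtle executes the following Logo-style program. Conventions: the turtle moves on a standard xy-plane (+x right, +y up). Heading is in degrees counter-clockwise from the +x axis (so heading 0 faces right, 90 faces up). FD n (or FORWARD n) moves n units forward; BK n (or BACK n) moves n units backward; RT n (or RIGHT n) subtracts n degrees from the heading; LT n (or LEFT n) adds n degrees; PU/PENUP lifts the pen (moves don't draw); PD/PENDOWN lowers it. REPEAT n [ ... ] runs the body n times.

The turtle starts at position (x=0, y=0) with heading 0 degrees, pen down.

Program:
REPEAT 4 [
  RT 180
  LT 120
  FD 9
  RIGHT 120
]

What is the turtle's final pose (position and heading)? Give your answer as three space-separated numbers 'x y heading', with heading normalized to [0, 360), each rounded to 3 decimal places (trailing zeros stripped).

Answer: 0 0 0

Derivation:
Executing turtle program step by step:
Start: pos=(0,0), heading=0, pen down
REPEAT 4 [
  -- iteration 1/4 --
  RT 180: heading 0 -> 180
  LT 120: heading 180 -> 300
  FD 9: (0,0) -> (4.5,-7.794) [heading=300, draw]
  RT 120: heading 300 -> 180
  -- iteration 2/4 --
  RT 180: heading 180 -> 0
  LT 120: heading 0 -> 120
  FD 9: (4.5,-7.794) -> (0,0) [heading=120, draw]
  RT 120: heading 120 -> 0
  -- iteration 3/4 --
  RT 180: heading 0 -> 180
  LT 120: heading 180 -> 300
  FD 9: (0,0) -> (4.5,-7.794) [heading=300, draw]
  RT 120: heading 300 -> 180
  -- iteration 4/4 --
  RT 180: heading 180 -> 0
  LT 120: heading 0 -> 120
  FD 9: (4.5,-7.794) -> (0,0) [heading=120, draw]
  RT 120: heading 120 -> 0
]
Final: pos=(0,0), heading=0, 4 segment(s) drawn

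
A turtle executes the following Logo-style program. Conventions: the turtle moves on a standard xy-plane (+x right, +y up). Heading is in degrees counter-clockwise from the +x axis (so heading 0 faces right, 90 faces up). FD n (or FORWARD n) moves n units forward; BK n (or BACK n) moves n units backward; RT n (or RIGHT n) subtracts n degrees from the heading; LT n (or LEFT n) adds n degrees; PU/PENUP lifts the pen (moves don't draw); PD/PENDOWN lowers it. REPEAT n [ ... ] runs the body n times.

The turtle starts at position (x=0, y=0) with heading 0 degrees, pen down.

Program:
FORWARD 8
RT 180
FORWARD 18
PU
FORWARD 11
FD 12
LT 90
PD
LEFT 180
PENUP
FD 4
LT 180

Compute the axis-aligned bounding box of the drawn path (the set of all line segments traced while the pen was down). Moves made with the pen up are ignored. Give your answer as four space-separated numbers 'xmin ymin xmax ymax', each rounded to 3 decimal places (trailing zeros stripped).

Answer: -10 0 8 0

Derivation:
Executing turtle program step by step:
Start: pos=(0,0), heading=0, pen down
FD 8: (0,0) -> (8,0) [heading=0, draw]
RT 180: heading 0 -> 180
FD 18: (8,0) -> (-10,0) [heading=180, draw]
PU: pen up
FD 11: (-10,0) -> (-21,0) [heading=180, move]
FD 12: (-21,0) -> (-33,0) [heading=180, move]
LT 90: heading 180 -> 270
PD: pen down
LT 180: heading 270 -> 90
PU: pen up
FD 4: (-33,0) -> (-33,4) [heading=90, move]
LT 180: heading 90 -> 270
Final: pos=(-33,4), heading=270, 2 segment(s) drawn

Segment endpoints: x in {-10, 0, 8}, y in {0, 0}
xmin=-10, ymin=0, xmax=8, ymax=0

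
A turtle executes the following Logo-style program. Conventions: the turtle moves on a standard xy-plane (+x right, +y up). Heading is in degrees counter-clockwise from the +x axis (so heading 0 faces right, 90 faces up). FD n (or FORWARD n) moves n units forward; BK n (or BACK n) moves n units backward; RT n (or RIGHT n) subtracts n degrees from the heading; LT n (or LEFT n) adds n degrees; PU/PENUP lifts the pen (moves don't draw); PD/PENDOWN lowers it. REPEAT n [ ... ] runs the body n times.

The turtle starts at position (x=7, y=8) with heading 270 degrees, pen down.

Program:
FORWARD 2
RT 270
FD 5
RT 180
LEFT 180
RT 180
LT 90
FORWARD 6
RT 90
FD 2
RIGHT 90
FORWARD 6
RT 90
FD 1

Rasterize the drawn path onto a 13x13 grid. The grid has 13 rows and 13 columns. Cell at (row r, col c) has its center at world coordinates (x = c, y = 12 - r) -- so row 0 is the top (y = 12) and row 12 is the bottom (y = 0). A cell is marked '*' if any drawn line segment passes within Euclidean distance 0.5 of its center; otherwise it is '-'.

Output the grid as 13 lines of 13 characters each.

Answer: -------------
-------------
-------------
-------------
-------*-----
-------*-----
-------******
----------*-*
----------*-*
----------*-*
----------*-*
----------*-*
----------***

Derivation:
Segment 0: (7,8) -> (7,6)
Segment 1: (7,6) -> (12,6)
Segment 2: (12,6) -> (12,0)
Segment 3: (12,0) -> (10,-0)
Segment 4: (10,-0) -> (10,6)
Segment 5: (10,6) -> (11,6)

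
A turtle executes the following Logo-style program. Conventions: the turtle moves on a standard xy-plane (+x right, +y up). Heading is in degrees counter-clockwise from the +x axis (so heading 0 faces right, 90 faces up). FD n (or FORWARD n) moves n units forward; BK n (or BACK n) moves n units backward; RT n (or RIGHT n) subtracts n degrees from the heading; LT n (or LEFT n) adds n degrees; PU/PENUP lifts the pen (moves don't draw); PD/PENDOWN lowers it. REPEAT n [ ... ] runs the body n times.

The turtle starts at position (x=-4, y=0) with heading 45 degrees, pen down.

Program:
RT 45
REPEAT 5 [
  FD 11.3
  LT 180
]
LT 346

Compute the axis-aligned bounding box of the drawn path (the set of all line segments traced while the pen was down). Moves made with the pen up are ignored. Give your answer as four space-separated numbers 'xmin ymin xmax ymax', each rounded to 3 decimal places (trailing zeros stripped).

Executing turtle program step by step:
Start: pos=(-4,0), heading=45, pen down
RT 45: heading 45 -> 0
REPEAT 5 [
  -- iteration 1/5 --
  FD 11.3: (-4,0) -> (7.3,0) [heading=0, draw]
  LT 180: heading 0 -> 180
  -- iteration 2/5 --
  FD 11.3: (7.3,0) -> (-4,0) [heading=180, draw]
  LT 180: heading 180 -> 0
  -- iteration 3/5 --
  FD 11.3: (-4,0) -> (7.3,0) [heading=0, draw]
  LT 180: heading 0 -> 180
  -- iteration 4/5 --
  FD 11.3: (7.3,0) -> (-4,0) [heading=180, draw]
  LT 180: heading 180 -> 0
  -- iteration 5/5 --
  FD 11.3: (-4,0) -> (7.3,0) [heading=0, draw]
  LT 180: heading 0 -> 180
]
LT 346: heading 180 -> 166
Final: pos=(7.3,0), heading=166, 5 segment(s) drawn

Segment endpoints: x in {-4, 7.3}, y in {0, 0, 0, 0, 0}
xmin=-4, ymin=0, xmax=7.3, ymax=0

Answer: -4 0 7.3 0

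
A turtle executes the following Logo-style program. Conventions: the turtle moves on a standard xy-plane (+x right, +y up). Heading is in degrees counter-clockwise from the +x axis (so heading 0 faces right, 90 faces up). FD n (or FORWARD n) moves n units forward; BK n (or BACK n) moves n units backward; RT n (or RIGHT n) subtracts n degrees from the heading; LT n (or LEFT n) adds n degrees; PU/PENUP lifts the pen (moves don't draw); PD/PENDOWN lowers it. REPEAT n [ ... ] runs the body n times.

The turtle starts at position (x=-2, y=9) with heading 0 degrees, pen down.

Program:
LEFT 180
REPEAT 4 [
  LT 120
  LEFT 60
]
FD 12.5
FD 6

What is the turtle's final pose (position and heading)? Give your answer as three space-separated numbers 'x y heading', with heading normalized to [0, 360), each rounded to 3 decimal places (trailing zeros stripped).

Answer: -20.5 9 180

Derivation:
Executing turtle program step by step:
Start: pos=(-2,9), heading=0, pen down
LT 180: heading 0 -> 180
REPEAT 4 [
  -- iteration 1/4 --
  LT 120: heading 180 -> 300
  LT 60: heading 300 -> 0
  -- iteration 2/4 --
  LT 120: heading 0 -> 120
  LT 60: heading 120 -> 180
  -- iteration 3/4 --
  LT 120: heading 180 -> 300
  LT 60: heading 300 -> 0
  -- iteration 4/4 --
  LT 120: heading 0 -> 120
  LT 60: heading 120 -> 180
]
FD 12.5: (-2,9) -> (-14.5,9) [heading=180, draw]
FD 6: (-14.5,9) -> (-20.5,9) [heading=180, draw]
Final: pos=(-20.5,9), heading=180, 2 segment(s) drawn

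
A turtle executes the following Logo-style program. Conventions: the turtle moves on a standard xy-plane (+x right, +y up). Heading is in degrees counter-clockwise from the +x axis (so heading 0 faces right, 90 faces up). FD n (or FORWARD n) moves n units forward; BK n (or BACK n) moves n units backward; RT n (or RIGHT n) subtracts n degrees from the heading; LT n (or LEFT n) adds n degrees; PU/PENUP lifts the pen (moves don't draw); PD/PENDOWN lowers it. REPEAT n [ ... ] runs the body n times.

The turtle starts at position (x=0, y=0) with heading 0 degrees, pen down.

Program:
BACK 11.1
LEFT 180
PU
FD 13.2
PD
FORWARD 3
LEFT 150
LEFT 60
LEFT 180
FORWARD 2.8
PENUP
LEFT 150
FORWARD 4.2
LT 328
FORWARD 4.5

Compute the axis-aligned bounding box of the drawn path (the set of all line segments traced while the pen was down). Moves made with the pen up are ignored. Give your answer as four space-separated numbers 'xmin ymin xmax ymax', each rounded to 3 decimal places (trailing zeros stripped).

Executing turtle program step by step:
Start: pos=(0,0), heading=0, pen down
BK 11.1: (0,0) -> (-11.1,0) [heading=0, draw]
LT 180: heading 0 -> 180
PU: pen up
FD 13.2: (-11.1,0) -> (-24.3,0) [heading=180, move]
PD: pen down
FD 3: (-24.3,0) -> (-27.3,0) [heading=180, draw]
LT 150: heading 180 -> 330
LT 60: heading 330 -> 30
LT 180: heading 30 -> 210
FD 2.8: (-27.3,0) -> (-29.725,-1.4) [heading=210, draw]
PU: pen up
LT 150: heading 210 -> 0
FD 4.2: (-29.725,-1.4) -> (-25.525,-1.4) [heading=0, move]
LT 328: heading 0 -> 328
FD 4.5: (-25.525,-1.4) -> (-21.709,-3.785) [heading=328, move]
Final: pos=(-21.709,-3.785), heading=328, 3 segment(s) drawn

Segment endpoints: x in {-29.725, -27.3, -24.3, -11.1, 0}, y in {-1.4, 0, 0, 0}
xmin=-29.725, ymin=-1.4, xmax=0, ymax=0

Answer: -29.725 -1.4 0 0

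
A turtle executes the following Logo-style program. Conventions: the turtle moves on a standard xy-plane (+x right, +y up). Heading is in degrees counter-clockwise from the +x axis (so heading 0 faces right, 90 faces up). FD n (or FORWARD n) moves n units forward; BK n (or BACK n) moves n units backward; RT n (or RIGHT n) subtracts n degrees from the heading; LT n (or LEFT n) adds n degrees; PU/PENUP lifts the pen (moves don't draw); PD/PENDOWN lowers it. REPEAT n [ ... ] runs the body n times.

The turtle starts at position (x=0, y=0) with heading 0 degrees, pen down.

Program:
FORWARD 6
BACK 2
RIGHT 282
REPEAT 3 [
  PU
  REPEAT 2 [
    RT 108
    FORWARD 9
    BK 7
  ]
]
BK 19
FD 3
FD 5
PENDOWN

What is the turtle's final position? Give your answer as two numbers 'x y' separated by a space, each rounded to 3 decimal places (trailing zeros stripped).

Executing turtle program step by step:
Start: pos=(0,0), heading=0, pen down
FD 6: (0,0) -> (6,0) [heading=0, draw]
BK 2: (6,0) -> (4,0) [heading=0, draw]
RT 282: heading 0 -> 78
REPEAT 3 [
  -- iteration 1/3 --
  PU: pen up
  REPEAT 2 [
    -- iteration 1/2 --
    RT 108: heading 78 -> 330
    FD 9: (4,0) -> (11.794,-4.5) [heading=330, move]
    BK 7: (11.794,-4.5) -> (5.732,-1) [heading=330, move]
    -- iteration 2/2 --
    RT 108: heading 330 -> 222
    FD 9: (5.732,-1) -> (-0.956,-7.022) [heading=222, move]
    BK 7: (-0.956,-7.022) -> (4.246,-2.338) [heading=222, move]
  ]
  -- iteration 2/3 --
  PU: pen up
  REPEAT 2 [
    -- iteration 1/2 --
    RT 108: heading 222 -> 114
    FD 9: (4.246,-2.338) -> (0.585,5.884) [heading=114, move]
    BK 7: (0.585,5.884) -> (3.432,-0.511) [heading=114, move]
    -- iteration 2/2 --
    RT 108: heading 114 -> 6
    FD 9: (3.432,-0.511) -> (12.383,0.43) [heading=6, move]
    BK 7: (12.383,0.43) -> (5.421,-0.302) [heading=6, move]
  ]
  -- iteration 3/3 --
  PU: pen up
  REPEAT 2 [
    -- iteration 1/2 --
    RT 108: heading 6 -> 258
    FD 9: (5.421,-0.302) -> (3.55,-9.105) [heading=258, move]
    BK 7: (3.55,-9.105) -> (5.006,-2.258) [heading=258, move]
    -- iteration 2/2 --
    RT 108: heading 258 -> 150
    FD 9: (5.006,-2.258) -> (-2.789,2.242) [heading=150, move]
    BK 7: (-2.789,2.242) -> (3.273,-1.258) [heading=150, move]
  ]
]
BK 19: (3.273,-1.258) -> (19.728,-10.758) [heading=150, move]
FD 3: (19.728,-10.758) -> (17.13,-9.258) [heading=150, move]
FD 5: (17.13,-9.258) -> (12.8,-6.758) [heading=150, move]
PD: pen down
Final: pos=(12.8,-6.758), heading=150, 2 segment(s) drawn

Answer: 12.8 -6.758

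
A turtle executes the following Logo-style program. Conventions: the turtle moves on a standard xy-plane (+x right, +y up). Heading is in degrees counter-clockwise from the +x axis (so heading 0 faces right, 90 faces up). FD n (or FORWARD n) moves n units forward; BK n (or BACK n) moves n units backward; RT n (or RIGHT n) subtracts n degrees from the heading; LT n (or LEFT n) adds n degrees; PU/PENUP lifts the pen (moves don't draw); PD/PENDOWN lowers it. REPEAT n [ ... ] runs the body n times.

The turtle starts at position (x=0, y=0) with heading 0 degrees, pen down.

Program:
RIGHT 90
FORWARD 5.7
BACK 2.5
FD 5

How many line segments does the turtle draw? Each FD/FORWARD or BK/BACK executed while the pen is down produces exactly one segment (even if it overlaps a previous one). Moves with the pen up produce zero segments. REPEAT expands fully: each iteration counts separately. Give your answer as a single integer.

Executing turtle program step by step:
Start: pos=(0,0), heading=0, pen down
RT 90: heading 0 -> 270
FD 5.7: (0,0) -> (0,-5.7) [heading=270, draw]
BK 2.5: (0,-5.7) -> (0,-3.2) [heading=270, draw]
FD 5: (0,-3.2) -> (0,-8.2) [heading=270, draw]
Final: pos=(0,-8.2), heading=270, 3 segment(s) drawn
Segments drawn: 3

Answer: 3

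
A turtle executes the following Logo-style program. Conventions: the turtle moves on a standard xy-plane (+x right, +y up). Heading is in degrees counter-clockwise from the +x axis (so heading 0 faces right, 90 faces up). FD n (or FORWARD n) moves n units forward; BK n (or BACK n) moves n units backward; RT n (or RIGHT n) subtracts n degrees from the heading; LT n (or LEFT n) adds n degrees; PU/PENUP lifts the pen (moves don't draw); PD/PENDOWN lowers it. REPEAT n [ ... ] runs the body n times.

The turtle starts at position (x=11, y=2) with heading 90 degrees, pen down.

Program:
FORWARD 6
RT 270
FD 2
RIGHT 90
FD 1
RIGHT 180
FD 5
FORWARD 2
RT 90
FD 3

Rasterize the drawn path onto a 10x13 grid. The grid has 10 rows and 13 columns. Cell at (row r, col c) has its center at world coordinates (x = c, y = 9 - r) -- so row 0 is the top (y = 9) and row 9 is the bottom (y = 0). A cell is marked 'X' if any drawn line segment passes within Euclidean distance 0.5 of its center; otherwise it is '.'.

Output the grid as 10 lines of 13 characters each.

Segment 0: (11,2) -> (11,8)
Segment 1: (11,8) -> (9,8)
Segment 2: (9,8) -> (9,9)
Segment 3: (9,9) -> (9,4)
Segment 4: (9,4) -> (9,2)
Segment 5: (9,2) -> (6,2)

Answer: .........X...
.........XXX.
.........X.X.
.........X.X.
.........X.X.
.........X.X.
.........X.X.
......XXXX.X.
.............
.............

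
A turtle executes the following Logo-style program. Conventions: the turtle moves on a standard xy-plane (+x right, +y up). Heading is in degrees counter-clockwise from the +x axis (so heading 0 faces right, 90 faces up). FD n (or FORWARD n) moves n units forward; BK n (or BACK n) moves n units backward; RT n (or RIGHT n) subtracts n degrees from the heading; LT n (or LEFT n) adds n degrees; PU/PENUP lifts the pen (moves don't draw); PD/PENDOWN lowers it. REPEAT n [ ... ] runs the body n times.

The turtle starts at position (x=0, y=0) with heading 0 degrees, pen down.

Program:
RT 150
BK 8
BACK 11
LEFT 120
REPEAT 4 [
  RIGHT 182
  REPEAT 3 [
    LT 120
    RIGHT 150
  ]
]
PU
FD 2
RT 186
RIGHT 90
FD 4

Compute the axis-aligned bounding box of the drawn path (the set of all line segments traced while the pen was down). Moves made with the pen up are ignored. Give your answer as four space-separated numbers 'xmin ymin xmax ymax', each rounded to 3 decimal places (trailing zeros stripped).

Answer: 0 0 16.454 9.5

Derivation:
Executing turtle program step by step:
Start: pos=(0,0), heading=0, pen down
RT 150: heading 0 -> 210
BK 8: (0,0) -> (6.928,4) [heading=210, draw]
BK 11: (6.928,4) -> (16.454,9.5) [heading=210, draw]
LT 120: heading 210 -> 330
REPEAT 4 [
  -- iteration 1/4 --
  RT 182: heading 330 -> 148
  REPEAT 3 [
    -- iteration 1/3 --
    LT 120: heading 148 -> 268
    RT 150: heading 268 -> 118
    -- iteration 2/3 --
    LT 120: heading 118 -> 238
    RT 150: heading 238 -> 88
    -- iteration 3/3 --
    LT 120: heading 88 -> 208
    RT 150: heading 208 -> 58
  ]
  -- iteration 2/4 --
  RT 182: heading 58 -> 236
  REPEAT 3 [
    -- iteration 1/3 --
    LT 120: heading 236 -> 356
    RT 150: heading 356 -> 206
    -- iteration 2/3 --
    LT 120: heading 206 -> 326
    RT 150: heading 326 -> 176
    -- iteration 3/3 --
    LT 120: heading 176 -> 296
    RT 150: heading 296 -> 146
  ]
  -- iteration 3/4 --
  RT 182: heading 146 -> 324
  REPEAT 3 [
    -- iteration 1/3 --
    LT 120: heading 324 -> 84
    RT 150: heading 84 -> 294
    -- iteration 2/3 --
    LT 120: heading 294 -> 54
    RT 150: heading 54 -> 264
    -- iteration 3/3 --
    LT 120: heading 264 -> 24
    RT 150: heading 24 -> 234
  ]
  -- iteration 4/4 --
  RT 182: heading 234 -> 52
  REPEAT 3 [
    -- iteration 1/3 --
    LT 120: heading 52 -> 172
    RT 150: heading 172 -> 22
    -- iteration 2/3 --
    LT 120: heading 22 -> 142
    RT 150: heading 142 -> 352
    -- iteration 3/3 --
    LT 120: heading 352 -> 112
    RT 150: heading 112 -> 322
  ]
]
PU: pen up
FD 2: (16.454,9.5) -> (18.031,8.269) [heading=322, move]
RT 186: heading 322 -> 136
RT 90: heading 136 -> 46
FD 4: (18.031,8.269) -> (20.809,11.146) [heading=46, move]
Final: pos=(20.809,11.146), heading=46, 2 segment(s) drawn

Segment endpoints: x in {0, 6.928, 16.454}, y in {0, 4, 9.5}
xmin=0, ymin=0, xmax=16.454, ymax=9.5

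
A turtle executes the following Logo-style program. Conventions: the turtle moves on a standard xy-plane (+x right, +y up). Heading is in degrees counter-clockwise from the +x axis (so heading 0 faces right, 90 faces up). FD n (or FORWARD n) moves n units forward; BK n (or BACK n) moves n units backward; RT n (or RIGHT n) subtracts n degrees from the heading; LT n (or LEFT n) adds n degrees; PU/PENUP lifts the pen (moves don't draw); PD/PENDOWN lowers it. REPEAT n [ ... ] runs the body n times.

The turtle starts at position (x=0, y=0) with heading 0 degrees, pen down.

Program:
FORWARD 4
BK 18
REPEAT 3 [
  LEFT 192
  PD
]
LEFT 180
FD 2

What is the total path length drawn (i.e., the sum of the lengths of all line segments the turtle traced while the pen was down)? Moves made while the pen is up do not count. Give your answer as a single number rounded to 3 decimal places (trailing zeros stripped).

Answer: 24

Derivation:
Executing turtle program step by step:
Start: pos=(0,0), heading=0, pen down
FD 4: (0,0) -> (4,0) [heading=0, draw]
BK 18: (4,0) -> (-14,0) [heading=0, draw]
REPEAT 3 [
  -- iteration 1/3 --
  LT 192: heading 0 -> 192
  PD: pen down
  -- iteration 2/3 --
  LT 192: heading 192 -> 24
  PD: pen down
  -- iteration 3/3 --
  LT 192: heading 24 -> 216
  PD: pen down
]
LT 180: heading 216 -> 36
FD 2: (-14,0) -> (-12.382,1.176) [heading=36, draw]
Final: pos=(-12.382,1.176), heading=36, 3 segment(s) drawn

Segment lengths:
  seg 1: (0,0) -> (4,0), length = 4
  seg 2: (4,0) -> (-14,0), length = 18
  seg 3: (-14,0) -> (-12.382,1.176), length = 2
Total = 24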